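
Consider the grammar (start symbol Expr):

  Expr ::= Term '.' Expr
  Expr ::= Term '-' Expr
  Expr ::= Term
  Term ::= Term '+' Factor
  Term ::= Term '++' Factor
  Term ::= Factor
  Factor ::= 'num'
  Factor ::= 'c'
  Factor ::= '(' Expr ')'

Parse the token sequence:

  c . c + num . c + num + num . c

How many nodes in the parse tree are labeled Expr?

4

[Expr [Term [Factor c]] . [Expr [Term [Term [Factor c]] + [Factor num]] . [Expr [Term [Term [Term [Factor c]] + [Factor num]] + [Factor num]] . [Expr [Term [Factor c]]]]]]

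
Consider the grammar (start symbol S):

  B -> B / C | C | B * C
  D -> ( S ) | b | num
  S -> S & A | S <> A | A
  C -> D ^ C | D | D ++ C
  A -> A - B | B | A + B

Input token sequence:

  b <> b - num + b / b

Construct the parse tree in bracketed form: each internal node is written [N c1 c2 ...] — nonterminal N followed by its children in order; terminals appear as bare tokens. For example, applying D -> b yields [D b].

[S [S [A [B [C [D b]]]]] <> [A [A [A [B [C [D b]]]] - [B [C [D num]]]] + [B [B [C [D b]]] / [C [D b]]]]]

S
S <> A
A <> A
B <> A
C <> A
D <> A
b <> A
b <> A + B
b <> A - B + B
b <> B - B + B
b <> C - B + B
b <> D - B + B
b <> b - B + B
b <> b - C + B
b <> b - D + B
b <> b - num + B
b <> b - num + B / C
b <> b - num + C / C
b <> b - num + D / C
b <> b - num + b / C
b <> b - num + b / D
b <> b - num + b / b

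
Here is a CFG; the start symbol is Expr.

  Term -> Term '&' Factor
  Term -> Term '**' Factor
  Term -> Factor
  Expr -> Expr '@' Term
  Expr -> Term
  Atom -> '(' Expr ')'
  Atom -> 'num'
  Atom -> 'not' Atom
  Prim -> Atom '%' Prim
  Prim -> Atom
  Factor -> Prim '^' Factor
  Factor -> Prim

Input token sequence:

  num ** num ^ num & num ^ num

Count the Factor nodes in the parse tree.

5

[Expr [Term [Term [Term [Factor [Prim [Atom num]]]] ** [Factor [Prim [Atom num]] ^ [Factor [Prim [Atom num]]]]] & [Factor [Prim [Atom num]] ^ [Factor [Prim [Atom num]]]]]]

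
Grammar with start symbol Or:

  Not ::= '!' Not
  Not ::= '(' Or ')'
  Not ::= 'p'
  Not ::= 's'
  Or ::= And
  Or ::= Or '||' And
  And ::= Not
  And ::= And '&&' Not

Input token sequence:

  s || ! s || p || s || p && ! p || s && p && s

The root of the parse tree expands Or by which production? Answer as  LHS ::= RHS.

[Or [Or [Or [Or [Or [Or [And [Not s]]] || [And [Not ! [Not s]]]] || [And [Not p]]] || [And [Not s]]] || [And [And [Not p]] && [Not ! [Not p]]]] || [And [And [And [Not s]] && [Not p]] && [Not s]]]

Or ::= Or '||' And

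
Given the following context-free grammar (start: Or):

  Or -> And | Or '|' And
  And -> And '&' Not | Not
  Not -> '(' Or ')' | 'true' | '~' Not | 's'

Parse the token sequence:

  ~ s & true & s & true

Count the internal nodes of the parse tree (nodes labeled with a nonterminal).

[Or [And [And [And [And [Not ~ [Not s]]] & [Not true]] & [Not s]] & [Not true]]]

10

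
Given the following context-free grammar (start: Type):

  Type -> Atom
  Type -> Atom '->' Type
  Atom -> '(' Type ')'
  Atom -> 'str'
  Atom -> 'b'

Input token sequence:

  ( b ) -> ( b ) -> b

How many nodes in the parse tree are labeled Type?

[Type [Atom ( [Type [Atom b]] )] -> [Type [Atom ( [Type [Atom b]] )] -> [Type [Atom b]]]]

5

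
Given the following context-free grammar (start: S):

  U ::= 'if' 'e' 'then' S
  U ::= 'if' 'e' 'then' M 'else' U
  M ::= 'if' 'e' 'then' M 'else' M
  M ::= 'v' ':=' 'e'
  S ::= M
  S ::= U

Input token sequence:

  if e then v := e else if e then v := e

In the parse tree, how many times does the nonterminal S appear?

[S [U if e then [M v := e] else [U if e then [S [M v := e]]]]]

2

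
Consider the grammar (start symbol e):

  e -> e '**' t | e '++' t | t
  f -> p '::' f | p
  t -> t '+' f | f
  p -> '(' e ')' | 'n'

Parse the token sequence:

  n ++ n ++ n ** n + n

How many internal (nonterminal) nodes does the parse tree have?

19

[e [e [e [e [t [f [p n]]]] ++ [t [f [p n]]]] ++ [t [f [p n]]]] ** [t [t [f [p n]]] + [f [p n]]]]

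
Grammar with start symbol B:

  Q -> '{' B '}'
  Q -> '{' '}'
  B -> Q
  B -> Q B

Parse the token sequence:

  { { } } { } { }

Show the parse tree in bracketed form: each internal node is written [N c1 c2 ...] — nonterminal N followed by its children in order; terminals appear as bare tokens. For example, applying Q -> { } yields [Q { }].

[B [Q { [B [Q { }]] }] [B [Q { }] [B [Q { }]]]]

B
Q B
{ B } B
{ Q } B
{ { } } B
{ { } } Q B
{ { } } { } B
{ { } } { } Q
{ { } } { } { }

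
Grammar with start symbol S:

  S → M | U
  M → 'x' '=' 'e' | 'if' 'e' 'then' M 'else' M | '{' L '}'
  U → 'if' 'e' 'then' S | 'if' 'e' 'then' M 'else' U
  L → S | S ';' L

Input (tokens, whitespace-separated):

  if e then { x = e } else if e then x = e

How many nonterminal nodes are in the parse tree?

[S [U if e then [M { [L [S [M x = e]]] }] else [U if e then [S [M x = e]]]]]

9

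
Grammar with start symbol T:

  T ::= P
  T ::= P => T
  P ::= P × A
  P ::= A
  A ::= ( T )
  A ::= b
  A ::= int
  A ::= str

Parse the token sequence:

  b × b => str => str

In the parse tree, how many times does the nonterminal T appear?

3

[T [P [P [A b]] × [A b]] => [T [P [A str]] => [T [P [A str]]]]]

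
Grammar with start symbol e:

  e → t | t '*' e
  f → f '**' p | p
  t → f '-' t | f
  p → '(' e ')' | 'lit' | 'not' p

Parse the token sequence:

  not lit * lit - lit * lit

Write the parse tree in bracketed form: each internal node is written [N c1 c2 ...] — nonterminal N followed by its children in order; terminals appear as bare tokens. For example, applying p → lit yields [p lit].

[e [t [f [p not [p lit]]]] * [e [t [f [p lit]] - [t [f [p lit]]]] * [e [t [f [p lit]]]]]]

e
t * e
f * e
p * e
not p * e
not lit * e
not lit * t * e
not lit * f - t * e
not lit * p - t * e
not lit * lit - t * e
not lit * lit - f * e
not lit * lit - p * e
not lit * lit - lit * e
not lit * lit - lit * t
not lit * lit - lit * f
not lit * lit - lit * p
not lit * lit - lit * lit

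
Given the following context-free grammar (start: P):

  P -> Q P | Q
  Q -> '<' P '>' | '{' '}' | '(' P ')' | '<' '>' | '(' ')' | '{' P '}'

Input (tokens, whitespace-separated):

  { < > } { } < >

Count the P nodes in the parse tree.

[P [Q { [P [Q < >]] }] [P [Q { }] [P [Q < >]]]]

4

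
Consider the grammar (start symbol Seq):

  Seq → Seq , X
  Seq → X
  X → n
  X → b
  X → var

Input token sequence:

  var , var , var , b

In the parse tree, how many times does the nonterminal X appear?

[Seq [Seq [Seq [Seq [X var]] , [X var]] , [X var]] , [X b]]

4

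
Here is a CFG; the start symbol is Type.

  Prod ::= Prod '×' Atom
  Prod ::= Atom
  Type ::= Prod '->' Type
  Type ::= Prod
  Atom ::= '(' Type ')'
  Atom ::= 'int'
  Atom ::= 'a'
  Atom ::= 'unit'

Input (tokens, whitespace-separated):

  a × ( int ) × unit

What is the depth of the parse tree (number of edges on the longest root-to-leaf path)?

7

[Type [Prod [Prod [Prod [Atom a]] × [Atom ( [Type [Prod [Atom int]]] )]] × [Atom unit]]]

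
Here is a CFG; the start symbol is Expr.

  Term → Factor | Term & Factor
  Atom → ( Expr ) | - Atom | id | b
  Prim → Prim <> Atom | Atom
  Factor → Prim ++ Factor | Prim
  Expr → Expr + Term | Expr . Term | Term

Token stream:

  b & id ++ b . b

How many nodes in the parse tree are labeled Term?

[Expr [Expr [Term [Term [Factor [Prim [Atom b]]]] & [Factor [Prim [Atom id]] ++ [Factor [Prim [Atom b]]]]]] . [Term [Factor [Prim [Atom b]]]]]

3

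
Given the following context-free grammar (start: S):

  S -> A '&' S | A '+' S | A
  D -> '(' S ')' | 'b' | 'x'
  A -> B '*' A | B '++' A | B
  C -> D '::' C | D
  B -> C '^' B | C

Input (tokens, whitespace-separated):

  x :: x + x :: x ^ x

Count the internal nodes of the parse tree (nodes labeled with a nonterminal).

17

[S [A [B [C [D x] :: [C [D x]]]]] + [S [A [B [C [D x] :: [C [D x]]] ^ [B [C [D x]]]]]]]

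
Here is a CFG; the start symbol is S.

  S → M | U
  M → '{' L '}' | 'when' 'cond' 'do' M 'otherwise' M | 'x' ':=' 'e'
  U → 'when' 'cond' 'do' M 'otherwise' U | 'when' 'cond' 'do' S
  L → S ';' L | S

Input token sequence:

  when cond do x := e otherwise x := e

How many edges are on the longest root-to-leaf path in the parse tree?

[S [M when cond do [M x := e] otherwise [M x := e]]]

3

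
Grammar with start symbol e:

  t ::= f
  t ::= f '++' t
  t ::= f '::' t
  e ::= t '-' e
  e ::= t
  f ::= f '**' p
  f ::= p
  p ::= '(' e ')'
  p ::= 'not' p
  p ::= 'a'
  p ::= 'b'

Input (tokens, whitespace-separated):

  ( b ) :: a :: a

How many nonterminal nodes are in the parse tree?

[e [t [f [p ( [e [t [f [p b]]]] )]] :: [t [f [p a]] :: [t [f [p a]]]]]]

14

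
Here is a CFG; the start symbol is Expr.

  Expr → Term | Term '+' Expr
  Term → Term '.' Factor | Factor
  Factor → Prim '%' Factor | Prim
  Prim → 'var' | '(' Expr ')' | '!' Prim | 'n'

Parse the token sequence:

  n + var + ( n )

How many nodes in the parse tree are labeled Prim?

4

[Expr [Term [Factor [Prim n]]] + [Expr [Term [Factor [Prim var]]] + [Expr [Term [Factor [Prim ( [Expr [Term [Factor [Prim n]]]] )]]]]]]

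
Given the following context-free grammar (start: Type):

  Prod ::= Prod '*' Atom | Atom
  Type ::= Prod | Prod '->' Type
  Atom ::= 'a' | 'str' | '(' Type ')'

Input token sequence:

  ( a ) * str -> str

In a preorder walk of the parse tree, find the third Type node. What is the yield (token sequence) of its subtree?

str

[Type [Prod [Prod [Atom ( [Type [Prod [Atom a]]] )]] * [Atom str]] -> [Type [Prod [Atom str]]]]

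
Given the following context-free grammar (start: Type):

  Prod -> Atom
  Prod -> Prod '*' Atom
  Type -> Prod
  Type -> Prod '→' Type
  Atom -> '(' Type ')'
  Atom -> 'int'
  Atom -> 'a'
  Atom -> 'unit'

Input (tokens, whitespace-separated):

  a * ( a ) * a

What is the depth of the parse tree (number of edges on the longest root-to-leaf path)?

[Type [Prod [Prod [Prod [Atom a]] * [Atom ( [Type [Prod [Atom a]]] )]] * [Atom a]]]

7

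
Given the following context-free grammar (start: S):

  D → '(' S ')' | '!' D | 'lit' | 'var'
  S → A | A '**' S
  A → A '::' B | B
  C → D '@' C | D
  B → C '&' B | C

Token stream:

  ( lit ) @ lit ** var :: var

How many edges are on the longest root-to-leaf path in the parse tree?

10

[S [A [B [C [D ( [S [A [B [C [D lit]]]]] )] @ [C [D lit]]]]] ** [S [A [A [B [C [D var]]]] :: [B [C [D var]]]]]]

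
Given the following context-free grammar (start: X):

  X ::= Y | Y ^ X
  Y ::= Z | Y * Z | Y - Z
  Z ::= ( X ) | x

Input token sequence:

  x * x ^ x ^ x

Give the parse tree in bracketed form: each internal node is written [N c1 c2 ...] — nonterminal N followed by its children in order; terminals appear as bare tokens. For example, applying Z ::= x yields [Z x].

X
Y ^ X
Y * Z ^ X
Z * Z ^ X
x * Z ^ X
x * x ^ X
x * x ^ Y ^ X
x * x ^ Z ^ X
x * x ^ x ^ X
x * x ^ x ^ Y
x * x ^ x ^ Z
x * x ^ x ^ x

[X [Y [Y [Z x]] * [Z x]] ^ [X [Y [Z x]] ^ [X [Y [Z x]]]]]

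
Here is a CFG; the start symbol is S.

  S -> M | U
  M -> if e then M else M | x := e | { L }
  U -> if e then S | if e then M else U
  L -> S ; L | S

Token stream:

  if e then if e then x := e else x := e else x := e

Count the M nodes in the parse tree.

[S [M if e then [M if e then [M x := e] else [M x := e]] else [M x := e]]]

5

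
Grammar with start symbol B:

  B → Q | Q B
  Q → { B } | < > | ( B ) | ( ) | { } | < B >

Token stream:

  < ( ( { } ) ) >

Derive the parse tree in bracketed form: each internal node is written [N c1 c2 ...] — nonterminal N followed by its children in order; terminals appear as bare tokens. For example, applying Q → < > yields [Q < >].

[B [Q < [B [Q ( [B [Q ( [B [Q { }]] )]] )]] >]]

B
Q
< B >
< Q >
< ( B ) >
< ( Q ) >
< ( ( B ) ) >
< ( ( Q ) ) >
< ( ( { } ) ) >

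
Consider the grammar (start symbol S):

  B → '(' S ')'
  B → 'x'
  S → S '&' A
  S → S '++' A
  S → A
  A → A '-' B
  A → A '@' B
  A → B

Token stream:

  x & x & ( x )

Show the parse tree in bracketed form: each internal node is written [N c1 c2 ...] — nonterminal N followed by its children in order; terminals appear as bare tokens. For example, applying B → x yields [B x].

S
S & A
S & A & A
A & A & A
B & A & A
x & A & A
x & B & A
x & x & A
x & x & B
x & x & ( S )
x & x & ( A )
x & x & ( B )
x & x & ( x )

[S [S [S [A [B x]]] & [A [B x]]] & [A [B ( [S [A [B x]]] )]]]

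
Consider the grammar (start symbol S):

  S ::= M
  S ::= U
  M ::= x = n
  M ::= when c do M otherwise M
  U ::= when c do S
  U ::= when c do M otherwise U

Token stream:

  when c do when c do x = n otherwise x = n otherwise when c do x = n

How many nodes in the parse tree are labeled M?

[S [U when c do [M when c do [M x = n] otherwise [M x = n]] otherwise [U when c do [S [M x = n]]]]]

4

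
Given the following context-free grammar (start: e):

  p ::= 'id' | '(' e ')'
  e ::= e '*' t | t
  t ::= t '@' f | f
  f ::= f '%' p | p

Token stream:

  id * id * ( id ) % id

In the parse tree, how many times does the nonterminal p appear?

[e [e [e [t [f [p id]]]] * [t [f [p id]]]] * [t [f [f [p ( [e [t [f [p id]]]] )]] % [p id]]]]

5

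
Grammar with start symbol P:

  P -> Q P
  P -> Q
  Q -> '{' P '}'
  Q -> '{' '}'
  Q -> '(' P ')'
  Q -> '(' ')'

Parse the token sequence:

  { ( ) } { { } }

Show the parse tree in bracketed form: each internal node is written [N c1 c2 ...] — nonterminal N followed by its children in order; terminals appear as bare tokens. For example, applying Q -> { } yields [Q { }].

[P [Q { [P [Q ( )]] }] [P [Q { [P [Q { }]] }]]]

P
Q P
{ P } P
{ Q } P
{ ( ) } P
{ ( ) } Q
{ ( ) } { P }
{ ( ) } { Q }
{ ( ) } { { } }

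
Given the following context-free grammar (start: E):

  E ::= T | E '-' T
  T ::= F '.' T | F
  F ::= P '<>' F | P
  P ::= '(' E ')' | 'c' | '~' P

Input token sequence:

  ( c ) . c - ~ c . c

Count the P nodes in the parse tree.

[E [E [T [F [P ( [E [T [F [P c]]]] )]] . [T [F [P c]]]]] - [T [F [P ~ [P c]]] . [T [F [P c]]]]]

6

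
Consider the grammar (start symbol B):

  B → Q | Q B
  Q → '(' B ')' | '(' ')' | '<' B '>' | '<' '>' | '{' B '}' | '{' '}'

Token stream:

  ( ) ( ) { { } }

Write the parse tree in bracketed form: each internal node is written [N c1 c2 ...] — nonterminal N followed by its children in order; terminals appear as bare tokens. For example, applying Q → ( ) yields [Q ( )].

[B [Q ( )] [B [Q ( )] [B [Q { [B [Q { }]] }]]]]

B
Q B
( ) B
( ) Q B
( ) ( ) B
( ) ( ) Q
( ) ( ) { B }
( ) ( ) { Q }
( ) ( ) { { } }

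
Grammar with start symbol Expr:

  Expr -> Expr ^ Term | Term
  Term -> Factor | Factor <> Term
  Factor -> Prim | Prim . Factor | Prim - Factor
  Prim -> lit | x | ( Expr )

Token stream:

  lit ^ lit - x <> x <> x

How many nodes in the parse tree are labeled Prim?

[Expr [Expr [Term [Factor [Prim lit]]]] ^ [Term [Factor [Prim lit] - [Factor [Prim x]]] <> [Term [Factor [Prim x]] <> [Term [Factor [Prim x]]]]]]

5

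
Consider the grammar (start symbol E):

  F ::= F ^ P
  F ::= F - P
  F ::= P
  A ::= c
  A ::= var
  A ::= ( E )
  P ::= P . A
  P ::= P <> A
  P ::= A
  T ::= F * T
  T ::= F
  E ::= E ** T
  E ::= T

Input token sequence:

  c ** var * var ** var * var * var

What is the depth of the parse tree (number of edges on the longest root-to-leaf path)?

7

[E [E [E [T [F [P [A c]]]]] ** [T [F [P [A var]]] * [T [F [P [A var]]]]]] ** [T [F [P [A var]]] * [T [F [P [A var]]] * [T [F [P [A var]]]]]]]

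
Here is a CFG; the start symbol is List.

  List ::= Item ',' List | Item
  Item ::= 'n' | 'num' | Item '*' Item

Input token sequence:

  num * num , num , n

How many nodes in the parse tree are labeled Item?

[List [Item [Item num] * [Item num]] , [List [Item num] , [List [Item n]]]]

5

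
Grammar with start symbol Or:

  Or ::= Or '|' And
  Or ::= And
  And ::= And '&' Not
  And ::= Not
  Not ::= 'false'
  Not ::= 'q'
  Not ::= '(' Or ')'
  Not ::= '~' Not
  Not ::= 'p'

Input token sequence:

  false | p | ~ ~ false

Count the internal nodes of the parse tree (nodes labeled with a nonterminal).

[Or [Or [Or [And [Not false]]] | [And [Not p]]] | [And [Not ~ [Not ~ [Not false]]]]]

11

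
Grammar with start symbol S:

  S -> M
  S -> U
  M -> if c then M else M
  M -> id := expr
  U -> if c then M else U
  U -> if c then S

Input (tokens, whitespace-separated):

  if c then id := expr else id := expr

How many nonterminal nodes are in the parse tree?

4

[S [M if c then [M id := expr] else [M id := expr]]]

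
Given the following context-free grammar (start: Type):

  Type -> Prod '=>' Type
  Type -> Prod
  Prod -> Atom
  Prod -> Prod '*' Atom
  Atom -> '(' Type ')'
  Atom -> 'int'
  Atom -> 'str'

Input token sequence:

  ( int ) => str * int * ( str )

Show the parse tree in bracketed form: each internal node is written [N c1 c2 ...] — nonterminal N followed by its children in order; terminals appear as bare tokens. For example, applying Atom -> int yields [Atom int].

Type
Prod => Type
Atom => Type
( Type ) => Type
( Prod ) => Type
( Atom ) => Type
( int ) => Type
( int ) => Prod
( int ) => Prod * Atom
( int ) => Prod * Atom * Atom
( int ) => Atom * Atom * Atom
( int ) => str * Atom * Atom
( int ) => str * int * Atom
( int ) => str * int * ( Type )
( int ) => str * int * ( Prod )
( int ) => str * int * ( Atom )
( int ) => str * int * ( str )

[Type [Prod [Atom ( [Type [Prod [Atom int]]] )]] => [Type [Prod [Prod [Prod [Atom str]] * [Atom int]] * [Atom ( [Type [Prod [Atom str]]] )]]]]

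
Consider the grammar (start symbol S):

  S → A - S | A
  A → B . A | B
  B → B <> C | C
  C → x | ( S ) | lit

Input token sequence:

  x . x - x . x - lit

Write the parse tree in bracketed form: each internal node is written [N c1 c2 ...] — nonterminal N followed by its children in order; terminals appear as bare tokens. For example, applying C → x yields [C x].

[S [A [B [C x]] . [A [B [C x]]]] - [S [A [B [C x]] . [A [B [C x]]]] - [S [A [B [C lit]]]]]]

S
A - S
B . A - S
C . A - S
x . A - S
x . B - S
x . C - S
x . x - S
x . x - A - S
x . x - B . A - S
x . x - C . A - S
x . x - x . A - S
x . x - x . B - S
x . x - x . C - S
x . x - x . x - S
x . x - x . x - A
x . x - x . x - B
x . x - x . x - C
x . x - x . x - lit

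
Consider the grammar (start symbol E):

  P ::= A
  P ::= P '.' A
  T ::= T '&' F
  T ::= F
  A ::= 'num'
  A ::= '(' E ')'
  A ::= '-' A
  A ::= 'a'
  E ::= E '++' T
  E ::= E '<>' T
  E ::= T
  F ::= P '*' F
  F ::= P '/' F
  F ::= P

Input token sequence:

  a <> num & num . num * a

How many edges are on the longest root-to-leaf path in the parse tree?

[E [E [T [F [P [A a]]]]] <> [T [T [F [P [A num]]]] & [F [P [P [A num]] . [A num]] * [F [P [A a]]]]]]

6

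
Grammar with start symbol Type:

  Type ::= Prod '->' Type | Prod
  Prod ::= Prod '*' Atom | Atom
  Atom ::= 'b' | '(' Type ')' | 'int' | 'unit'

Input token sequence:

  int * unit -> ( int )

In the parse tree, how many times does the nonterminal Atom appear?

[Type [Prod [Prod [Atom int]] * [Atom unit]] -> [Type [Prod [Atom ( [Type [Prod [Atom int]]] )]]]]

4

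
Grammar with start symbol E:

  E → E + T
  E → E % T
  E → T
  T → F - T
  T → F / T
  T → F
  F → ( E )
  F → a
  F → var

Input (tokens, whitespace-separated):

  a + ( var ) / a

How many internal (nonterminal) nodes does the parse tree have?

11

[E [E [T [F a]]] + [T [F ( [E [T [F var]]] )] / [T [F a]]]]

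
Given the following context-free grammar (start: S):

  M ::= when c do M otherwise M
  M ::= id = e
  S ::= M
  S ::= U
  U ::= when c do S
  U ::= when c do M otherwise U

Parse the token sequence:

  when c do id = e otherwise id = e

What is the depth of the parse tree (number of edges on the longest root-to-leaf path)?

[S [M when c do [M id = e] otherwise [M id = e]]]

3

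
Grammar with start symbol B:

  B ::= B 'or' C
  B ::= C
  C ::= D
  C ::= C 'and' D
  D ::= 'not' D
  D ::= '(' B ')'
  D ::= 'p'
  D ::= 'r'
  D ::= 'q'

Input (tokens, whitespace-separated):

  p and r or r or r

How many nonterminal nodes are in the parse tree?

11

[B [B [B [C [C [D p]] and [D r]]] or [C [D r]]] or [C [D r]]]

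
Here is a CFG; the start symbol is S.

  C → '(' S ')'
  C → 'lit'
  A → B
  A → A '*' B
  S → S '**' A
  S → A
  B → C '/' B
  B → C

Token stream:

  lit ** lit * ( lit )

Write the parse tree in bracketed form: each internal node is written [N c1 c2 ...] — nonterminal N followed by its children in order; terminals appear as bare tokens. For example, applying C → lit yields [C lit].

S
S ** A
A ** A
B ** A
C ** A
lit ** A
lit ** A * B
lit ** B * B
lit ** C * B
lit ** lit * B
lit ** lit * C
lit ** lit * ( S )
lit ** lit * ( A )
lit ** lit * ( B )
lit ** lit * ( C )
lit ** lit * ( lit )

[S [S [A [B [C lit]]]] ** [A [A [B [C lit]]] * [B [C ( [S [A [B [C lit]]]] )]]]]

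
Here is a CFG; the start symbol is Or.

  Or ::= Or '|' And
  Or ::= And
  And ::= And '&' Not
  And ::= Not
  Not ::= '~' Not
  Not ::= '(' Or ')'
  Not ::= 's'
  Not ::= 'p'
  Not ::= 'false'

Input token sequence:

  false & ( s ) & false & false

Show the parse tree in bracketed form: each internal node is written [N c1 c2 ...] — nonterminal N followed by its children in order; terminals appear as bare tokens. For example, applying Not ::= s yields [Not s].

Or
And
And & Not
And & Not & Not
And & Not & Not & Not
Not & Not & Not & Not
false & Not & Not & Not
false & ( Or ) & Not & Not
false & ( And ) & Not & Not
false & ( Not ) & Not & Not
false & ( s ) & Not & Not
false & ( s ) & false & Not
false & ( s ) & false & false

[Or [And [And [And [And [Not false]] & [Not ( [Or [And [Not s]]] )]] & [Not false]] & [Not false]]]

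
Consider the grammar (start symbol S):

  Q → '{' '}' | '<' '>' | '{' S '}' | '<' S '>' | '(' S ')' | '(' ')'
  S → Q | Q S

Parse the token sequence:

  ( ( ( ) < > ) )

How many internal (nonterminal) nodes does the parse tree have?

[S [Q ( [S [Q ( [S [Q ( )] [S [Q < >]]] )]] )]]

8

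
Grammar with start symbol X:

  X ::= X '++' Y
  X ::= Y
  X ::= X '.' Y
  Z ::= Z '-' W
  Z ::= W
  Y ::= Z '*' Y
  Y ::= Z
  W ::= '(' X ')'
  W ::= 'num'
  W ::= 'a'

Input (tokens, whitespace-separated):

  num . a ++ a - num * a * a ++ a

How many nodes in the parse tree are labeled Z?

7

[X [X [X [X [Y [Z [W num]]]] . [Y [Z [W a]]]] ++ [Y [Z [Z [W a]] - [W num]] * [Y [Z [W a]] * [Y [Z [W a]]]]]] ++ [Y [Z [W a]]]]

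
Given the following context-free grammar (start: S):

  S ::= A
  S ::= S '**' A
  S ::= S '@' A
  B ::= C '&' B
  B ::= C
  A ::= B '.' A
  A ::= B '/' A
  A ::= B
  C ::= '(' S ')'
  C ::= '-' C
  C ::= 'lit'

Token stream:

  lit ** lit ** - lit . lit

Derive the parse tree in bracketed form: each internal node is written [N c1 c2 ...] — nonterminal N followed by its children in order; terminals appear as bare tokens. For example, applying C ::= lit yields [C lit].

S
S ** A
S ** A ** A
A ** A ** A
B ** A ** A
C ** A ** A
lit ** A ** A
lit ** B ** A
lit ** C ** A
lit ** lit ** A
lit ** lit ** B . A
lit ** lit ** C . A
lit ** lit ** - C . A
lit ** lit ** - lit . A
lit ** lit ** - lit . B
lit ** lit ** - lit . C
lit ** lit ** - lit . lit

[S [S [S [A [B [C lit]]]] ** [A [B [C lit]]]] ** [A [B [C - [C lit]]] . [A [B [C lit]]]]]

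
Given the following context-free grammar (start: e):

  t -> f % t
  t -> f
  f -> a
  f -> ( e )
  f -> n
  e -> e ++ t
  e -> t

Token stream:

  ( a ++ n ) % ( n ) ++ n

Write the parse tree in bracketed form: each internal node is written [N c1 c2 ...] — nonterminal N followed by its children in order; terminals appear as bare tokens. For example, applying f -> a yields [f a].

e
e ++ t
t ++ t
f % t ++ t
( e ) % t ++ t
( e ++ t ) % t ++ t
( t ++ t ) % t ++ t
( f ++ t ) % t ++ t
( a ++ t ) % t ++ t
( a ++ f ) % t ++ t
( a ++ n ) % t ++ t
( a ++ n ) % f ++ t
( a ++ n ) % ( e ) ++ t
( a ++ n ) % ( t ) ++ t
( a ++ n ) % ( f ) ++ t
( a ++ n ) % ( n ) ++ t
( a ++ n ) % ( n ) ++ f
( a ++ n ) % ( n ) ++ n

[e [e [t [f ( [e [e [t [f a]]] ++ [t [f n]]] )] % [t [f ( [e [t [f n]]] )]]]] ++ [t [f n]]]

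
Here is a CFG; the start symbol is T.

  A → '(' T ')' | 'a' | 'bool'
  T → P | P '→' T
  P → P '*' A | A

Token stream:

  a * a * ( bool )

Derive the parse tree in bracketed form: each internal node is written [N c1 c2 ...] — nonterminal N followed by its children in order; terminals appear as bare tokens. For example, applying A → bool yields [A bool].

[T [P [P [P [A a]] * [A a]] * [A ( [T [P [A bool]]] )]]]

T
P
P * A
P * A * A
A * A * A
a * A * A
a * a * A
a * a * ( T )
a * a * ( P )
a * a * ( A )
a * a * ( bool )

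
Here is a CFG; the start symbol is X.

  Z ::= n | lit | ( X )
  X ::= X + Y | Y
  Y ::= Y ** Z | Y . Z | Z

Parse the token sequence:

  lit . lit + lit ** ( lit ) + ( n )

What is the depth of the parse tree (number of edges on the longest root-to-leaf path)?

[X [X [X [Y [Y [Z lit]] . [Z lit]]] + [Y [Y [Z lit]] ** [Z ( [X [Y [Z lit]]] )]]] + [Y [Z ( [X [Y [Z n]]] )]]]

7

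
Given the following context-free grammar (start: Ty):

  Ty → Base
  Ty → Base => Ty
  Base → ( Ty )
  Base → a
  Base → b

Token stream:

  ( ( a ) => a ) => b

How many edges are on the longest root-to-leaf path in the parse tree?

6

[Ty [Base ( [Ty [Base ( [Ty [Base a]] )] => [Ty [Base a]]] )] => [Ty [Base b]]]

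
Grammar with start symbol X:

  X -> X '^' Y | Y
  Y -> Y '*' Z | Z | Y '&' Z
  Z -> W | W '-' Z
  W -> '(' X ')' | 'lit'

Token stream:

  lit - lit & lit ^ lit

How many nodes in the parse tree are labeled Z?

4

[X [X [Y [Y [Z [W lit] - [Z [W lit]]]] & [Z [W lit]]]] ^ [Y [Z [W lit]]]]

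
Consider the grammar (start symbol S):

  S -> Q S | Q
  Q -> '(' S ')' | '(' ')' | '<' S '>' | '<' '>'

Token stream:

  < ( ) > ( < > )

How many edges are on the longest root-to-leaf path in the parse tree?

[S [Q < [S [Q ( )]] >] [S [Q ( [S [Q < >]] )]]]

5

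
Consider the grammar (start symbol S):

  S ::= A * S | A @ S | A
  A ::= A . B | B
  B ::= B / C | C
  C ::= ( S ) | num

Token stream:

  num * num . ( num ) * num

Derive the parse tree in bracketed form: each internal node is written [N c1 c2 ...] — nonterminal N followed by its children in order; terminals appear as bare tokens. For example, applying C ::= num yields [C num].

[S [A [B [C num]]] * [S [A [A [B [C num]]] . [B [C ( [S [A [B [C num]]]] )]]] * [S [A [B [C num]]]]]]

S
A * S
B * S
C * S
num * S
num * A * S
num * A . B * S
num * B . B * S
num * C . B * S
num * num . B * S
num * num . C * S
num * num . ( S ) * S
num * num . ( A ) * S
num * num . ( B ) * S
num * num . ( C ) * S
num * num . ( num ) * S
num * num . ( num ) * A
num * num . ( num ) * B
num * num . ( num ) * C
num * num . ( num ) * num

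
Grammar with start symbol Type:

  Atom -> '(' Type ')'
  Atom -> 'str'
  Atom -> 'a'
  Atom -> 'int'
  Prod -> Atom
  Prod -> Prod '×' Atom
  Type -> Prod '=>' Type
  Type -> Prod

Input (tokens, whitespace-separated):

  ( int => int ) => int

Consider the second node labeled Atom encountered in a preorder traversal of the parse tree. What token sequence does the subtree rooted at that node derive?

[Type [Prod [Atom ( [Type [Prod [Atom int]] => [Type [Prod [Atom int]]]] )]] => [Type [Prod [Atom int]]]]

int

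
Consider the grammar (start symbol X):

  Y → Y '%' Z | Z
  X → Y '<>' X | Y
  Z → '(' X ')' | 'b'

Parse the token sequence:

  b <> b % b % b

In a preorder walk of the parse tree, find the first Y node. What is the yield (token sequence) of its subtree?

[X [Y [Z b]] <> [X [Y [Y [Y [Z b]] % [Z b]] % [Z b]]]]

b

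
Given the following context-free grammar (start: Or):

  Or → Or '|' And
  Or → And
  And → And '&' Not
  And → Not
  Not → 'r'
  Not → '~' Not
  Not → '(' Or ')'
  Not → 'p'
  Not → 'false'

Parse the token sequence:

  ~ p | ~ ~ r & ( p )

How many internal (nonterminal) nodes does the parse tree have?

14

[Or [Or [And [Not ~ [Not p]]]] | [And [And [Not ~ [Not ~ [Not r]]]] & [Not ( [Or [And [Not p]]] )]]]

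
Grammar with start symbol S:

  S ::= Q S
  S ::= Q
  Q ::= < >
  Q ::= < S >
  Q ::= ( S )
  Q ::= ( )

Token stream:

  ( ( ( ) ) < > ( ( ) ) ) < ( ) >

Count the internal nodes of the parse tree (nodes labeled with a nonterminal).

[S [Q ( [S [Q ( [S [Q ( )]] )] [S [Q < >] [S [Q ( [S [Q ( )]] )]]]] )] [S [Q < [S [Q ( )]] >]]]

16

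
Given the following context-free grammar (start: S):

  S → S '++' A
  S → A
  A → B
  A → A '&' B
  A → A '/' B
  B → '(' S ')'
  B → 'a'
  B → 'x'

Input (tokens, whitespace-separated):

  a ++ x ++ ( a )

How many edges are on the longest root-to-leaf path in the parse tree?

[S [S [S [A [B a]]] ++ [A [B x]]] ++ [A [B ( [S [A [B a]]] )]]]

6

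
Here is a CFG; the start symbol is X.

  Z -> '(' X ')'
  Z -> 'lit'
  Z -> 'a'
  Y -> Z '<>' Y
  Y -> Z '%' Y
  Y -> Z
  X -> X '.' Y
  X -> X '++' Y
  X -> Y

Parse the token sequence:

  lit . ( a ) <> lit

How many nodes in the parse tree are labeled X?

[X [X [Y [Z lit]]] . [Y [Z ( [X [Y [Z a]]] )] <> [Y [Z lit]]]]

3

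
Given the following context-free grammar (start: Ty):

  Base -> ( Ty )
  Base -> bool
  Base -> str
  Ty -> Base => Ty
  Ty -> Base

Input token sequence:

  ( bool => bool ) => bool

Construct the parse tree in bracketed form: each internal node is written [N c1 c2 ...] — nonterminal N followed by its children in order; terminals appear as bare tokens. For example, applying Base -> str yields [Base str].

Ty
Base => Ty
( Ty ) => Ty
( Base => Ty ) => Ty
( bool => Ty ) => Ty
( bool => Base ) => Ty
( bool => bool ) => Ty
( bool => bool ) => Base
( bool => bool ) => bool

[Ty [Base ( [Ty [Base bool] => [Ty [Base bool]]] )] => [Ty [Base bool]]]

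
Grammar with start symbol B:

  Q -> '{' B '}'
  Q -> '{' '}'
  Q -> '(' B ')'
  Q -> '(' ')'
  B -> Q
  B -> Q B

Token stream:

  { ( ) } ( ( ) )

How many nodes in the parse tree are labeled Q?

[B [Q { [B [Q ( )]] }] [B [Q ( [B [Q ( )]] )]]]

4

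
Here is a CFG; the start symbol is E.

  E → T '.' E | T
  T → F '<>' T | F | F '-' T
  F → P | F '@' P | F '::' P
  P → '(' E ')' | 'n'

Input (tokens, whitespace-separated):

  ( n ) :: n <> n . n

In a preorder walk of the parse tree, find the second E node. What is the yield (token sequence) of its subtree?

n

[E [T [F [F [P ( [E [T [F [P n]]]] )]] :: [P n]] <> [T [F [P n]]]] . [E [T [F [P n]]]]]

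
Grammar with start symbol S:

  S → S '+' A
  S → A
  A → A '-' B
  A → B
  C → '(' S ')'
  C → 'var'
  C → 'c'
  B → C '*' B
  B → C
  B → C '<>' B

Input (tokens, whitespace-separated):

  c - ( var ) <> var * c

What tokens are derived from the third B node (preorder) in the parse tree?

var

[S [A [A [B [C c]]] - [B [C ( [S [A [B [C var]]]] )] <> [B [C var] * [B [C c]]]]]]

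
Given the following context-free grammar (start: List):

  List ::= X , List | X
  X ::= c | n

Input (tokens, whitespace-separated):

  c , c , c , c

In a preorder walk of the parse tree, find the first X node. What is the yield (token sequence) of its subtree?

c

[List [X c] , [List [X c] , [List [X c] , [List [X c]]]]]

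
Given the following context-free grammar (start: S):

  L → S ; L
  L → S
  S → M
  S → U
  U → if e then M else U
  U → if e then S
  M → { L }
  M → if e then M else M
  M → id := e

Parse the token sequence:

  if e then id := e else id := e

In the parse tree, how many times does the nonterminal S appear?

1

[S [M if e then [M id := e] else [M id := e]]]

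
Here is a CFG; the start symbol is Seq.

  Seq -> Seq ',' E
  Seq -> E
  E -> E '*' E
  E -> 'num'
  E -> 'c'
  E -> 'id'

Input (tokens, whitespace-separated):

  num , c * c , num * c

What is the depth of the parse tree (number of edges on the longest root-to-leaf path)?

[Seq [Seq [Seq [E num]] , [E [E c] * [E c]]] , [E [E num] * [E c]]]

4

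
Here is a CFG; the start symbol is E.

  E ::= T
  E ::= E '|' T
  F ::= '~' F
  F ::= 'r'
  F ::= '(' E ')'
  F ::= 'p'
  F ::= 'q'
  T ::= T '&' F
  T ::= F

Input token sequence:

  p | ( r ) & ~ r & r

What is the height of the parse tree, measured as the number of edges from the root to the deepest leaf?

8

[E [E [T [F p]]] | [T [T [T [F ( [E [T [F r]]] )]] & [F ~ [F r]]] & [F r]]]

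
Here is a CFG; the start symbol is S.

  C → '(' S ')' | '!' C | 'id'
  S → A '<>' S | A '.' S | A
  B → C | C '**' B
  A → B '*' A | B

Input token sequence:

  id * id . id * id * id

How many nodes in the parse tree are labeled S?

2

[S [A [B [C id]] * [A [B [C id]]]] . [S [A [B [C id]] * [A [B [C id]] * [A [B [C id]]]]]]]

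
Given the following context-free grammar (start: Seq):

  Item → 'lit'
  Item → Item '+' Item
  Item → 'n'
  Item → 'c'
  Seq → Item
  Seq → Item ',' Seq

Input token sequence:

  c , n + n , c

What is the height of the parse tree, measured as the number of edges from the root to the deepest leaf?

[Seq [Item c] , [Seq [Item [Item n] + [Item n]] , [Seq [Item c]]]]

4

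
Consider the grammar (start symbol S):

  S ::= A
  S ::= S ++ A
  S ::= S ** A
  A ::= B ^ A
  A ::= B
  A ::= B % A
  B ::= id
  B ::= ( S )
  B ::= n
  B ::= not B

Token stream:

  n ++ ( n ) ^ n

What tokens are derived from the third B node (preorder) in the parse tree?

[S [S [A [B n]]] ++ [A [B ( [S [A [B n]]] )] ^ [A [B n]]]]

n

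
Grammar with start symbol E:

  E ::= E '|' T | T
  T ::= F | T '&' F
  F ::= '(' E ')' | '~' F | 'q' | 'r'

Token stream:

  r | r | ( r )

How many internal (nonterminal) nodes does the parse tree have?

[E [E [E [T [F r]]] | [T [F r]]] | [T [F ( [E [T [F r]]] )]]]

12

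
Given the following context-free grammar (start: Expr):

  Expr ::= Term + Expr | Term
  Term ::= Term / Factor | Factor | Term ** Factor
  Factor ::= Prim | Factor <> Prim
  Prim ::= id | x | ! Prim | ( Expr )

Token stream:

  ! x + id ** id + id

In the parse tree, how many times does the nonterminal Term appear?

4

[Expr [Term [Factor [Prim ! [Prim x]]]] + [Expr [Term [Term [Factor [Prim id]]] ** [Factor [Prim id]]] + [Expr [Term [Factor [Prim id]]]]]]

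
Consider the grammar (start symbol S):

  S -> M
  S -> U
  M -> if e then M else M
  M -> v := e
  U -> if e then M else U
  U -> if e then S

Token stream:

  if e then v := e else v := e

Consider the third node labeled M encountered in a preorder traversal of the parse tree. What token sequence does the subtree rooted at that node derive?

[S [M if e then [M v := e] else [M v := e]]]

v := e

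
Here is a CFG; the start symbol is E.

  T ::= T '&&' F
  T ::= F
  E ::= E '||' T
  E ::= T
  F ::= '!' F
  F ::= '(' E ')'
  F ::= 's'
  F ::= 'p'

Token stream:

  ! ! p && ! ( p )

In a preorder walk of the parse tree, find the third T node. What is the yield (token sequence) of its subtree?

p

[E [T [T [F ! [F ! [F p]]]] && [F ! [F ( [E [T [F p]]] )]]]]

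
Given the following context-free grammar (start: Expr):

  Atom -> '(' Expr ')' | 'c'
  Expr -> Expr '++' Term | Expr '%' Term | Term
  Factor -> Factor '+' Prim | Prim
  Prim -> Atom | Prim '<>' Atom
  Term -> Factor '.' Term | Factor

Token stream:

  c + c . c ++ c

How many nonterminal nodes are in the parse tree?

[Expr [Expr [Term [Factor [Factor [Prim [Atom c]]] + [Prim [Atom c]]] . [Term [Factor [Prim [Atom c]]]]]] ++ [Term [Factor [Prim [Atom c]]]]]

17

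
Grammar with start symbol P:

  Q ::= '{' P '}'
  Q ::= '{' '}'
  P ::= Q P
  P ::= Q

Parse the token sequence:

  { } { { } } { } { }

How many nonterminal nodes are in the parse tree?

10

[P [Q { }] [P [Q { [P [Q { }]] }] [P [Q { }] [P [Q { }]]]]]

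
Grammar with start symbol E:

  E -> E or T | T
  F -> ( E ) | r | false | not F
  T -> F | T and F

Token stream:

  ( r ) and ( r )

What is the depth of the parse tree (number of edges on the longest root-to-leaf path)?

[E [T [T [F ( [E [T [F r]]] )]] and [F ( [E [T [F r]]] )]]]

7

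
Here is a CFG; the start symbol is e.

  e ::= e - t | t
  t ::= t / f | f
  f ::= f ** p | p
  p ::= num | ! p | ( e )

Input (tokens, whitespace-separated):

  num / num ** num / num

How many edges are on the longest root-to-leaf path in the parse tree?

6

[e [t [t [t [f [p num]]] / [f [f [p num]] ** [p num]]] / [f [p num]]]]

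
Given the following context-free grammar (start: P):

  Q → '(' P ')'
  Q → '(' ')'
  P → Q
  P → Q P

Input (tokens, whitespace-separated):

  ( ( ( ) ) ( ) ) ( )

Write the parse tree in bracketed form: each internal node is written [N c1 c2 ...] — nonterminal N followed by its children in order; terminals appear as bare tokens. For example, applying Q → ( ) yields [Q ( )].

[P [Q ( [P [Q ( [P [Q ( )]] )] [P [Q ( )]]] )] [P [Q ( )]]]

P
Q P
( P ) P
( Q P ) P
( ( P ) P ) P
( ( Q ) P ) P
( ( ( ) ) P ) P
( ( ( ) ) Q ) P
( ( ( ) ) ( ) ) P
( ( ( ) ) ( ) ) Q
( ( ( ) ) ( ) ) ( )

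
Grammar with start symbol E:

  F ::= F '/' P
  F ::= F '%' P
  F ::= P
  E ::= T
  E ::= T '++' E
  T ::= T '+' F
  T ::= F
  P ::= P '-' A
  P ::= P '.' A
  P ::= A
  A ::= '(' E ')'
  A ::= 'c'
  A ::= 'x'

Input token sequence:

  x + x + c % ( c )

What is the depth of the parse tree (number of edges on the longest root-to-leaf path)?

10

[E [T [T [T [F [P [A x]]]] + [F [P [A x]]]] + [F [F [P [A c]]] % [P [A ( [E [T [F [P [A c]]]]] )]]]]]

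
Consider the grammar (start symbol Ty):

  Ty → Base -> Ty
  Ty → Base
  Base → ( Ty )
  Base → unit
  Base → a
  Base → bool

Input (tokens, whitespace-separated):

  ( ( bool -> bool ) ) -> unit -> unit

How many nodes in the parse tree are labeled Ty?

[Ty [Base ( [Ty [Base ( [Ty [Base bool] -> [Ty [Base bool]]] )]] )] -> [Ty [Base unit] -> [Ty [Base unit]]]]

6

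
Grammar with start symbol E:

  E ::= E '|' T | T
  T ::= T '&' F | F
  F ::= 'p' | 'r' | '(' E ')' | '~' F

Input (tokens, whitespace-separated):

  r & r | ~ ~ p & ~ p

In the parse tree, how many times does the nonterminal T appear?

4

[E [E [T [T [F r]] & [F r]]] | [T [T [F ~ [F ~ [F p]]]] & [F ~ [F p]]]]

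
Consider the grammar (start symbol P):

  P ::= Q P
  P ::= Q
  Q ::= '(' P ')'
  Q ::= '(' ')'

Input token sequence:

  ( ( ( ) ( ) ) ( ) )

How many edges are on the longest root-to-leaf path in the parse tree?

7

[P [Q ( [P [Q ( [P [Q ( )] [P [Q ( )]]] )] [P [Q ( )]]] )]]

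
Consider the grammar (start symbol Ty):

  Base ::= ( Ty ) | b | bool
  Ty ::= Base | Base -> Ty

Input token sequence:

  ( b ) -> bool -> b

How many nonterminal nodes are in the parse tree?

[Ty [Base ( [Ty [Base b]] )] -> [Ty [Base bool] -> [Ty [Base b]]]]

8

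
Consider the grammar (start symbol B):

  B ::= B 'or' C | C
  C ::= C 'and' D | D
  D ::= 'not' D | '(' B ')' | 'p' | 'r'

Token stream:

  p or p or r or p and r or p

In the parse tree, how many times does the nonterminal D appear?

6

[B [B [B [B [B [C [D p]]] or [C [D p]]] or [C [D r]]] or [C [C [D p]] and [D r]]] or [C [D p]]]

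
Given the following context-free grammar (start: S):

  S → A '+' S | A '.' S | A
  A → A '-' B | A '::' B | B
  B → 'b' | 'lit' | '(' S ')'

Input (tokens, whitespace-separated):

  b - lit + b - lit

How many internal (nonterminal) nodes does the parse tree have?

[S [A [A [B b]] - [B lit]] + [S [A [A [B b]] - [B lit]]]]

10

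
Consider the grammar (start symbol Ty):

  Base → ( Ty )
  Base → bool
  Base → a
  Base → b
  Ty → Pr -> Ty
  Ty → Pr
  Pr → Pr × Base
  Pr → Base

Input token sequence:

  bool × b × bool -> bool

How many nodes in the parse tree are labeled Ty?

2

[Ty [Pr [Pr [Pr [Base bool]] × [Base b]] × [Base bool]] -> [Ty [Pr [Base bool]]]]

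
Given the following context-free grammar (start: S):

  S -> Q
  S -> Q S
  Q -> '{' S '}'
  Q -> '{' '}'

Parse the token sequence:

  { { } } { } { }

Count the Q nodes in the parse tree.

4

[S [Q { [S [Q { }]] }] [S [Q { }] [S [Q { }]]]]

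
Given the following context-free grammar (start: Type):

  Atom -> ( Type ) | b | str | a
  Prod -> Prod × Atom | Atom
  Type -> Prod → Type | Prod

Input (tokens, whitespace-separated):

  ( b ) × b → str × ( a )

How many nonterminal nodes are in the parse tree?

16

[Type [Prod [Prod [Atom ( [Type [Prod [Atom b]]] )]] × [Atom b]] → [Type [Prod [Prod [Atom str]] × [Atom ( [Type [Prod [Atom a]]] )]]]]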